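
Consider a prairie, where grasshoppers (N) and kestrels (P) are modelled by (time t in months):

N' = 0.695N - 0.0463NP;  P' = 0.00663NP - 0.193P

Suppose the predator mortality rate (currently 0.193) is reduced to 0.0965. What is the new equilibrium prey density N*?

At the interior fixed point, setting dP/dt = 0 with P > 0 fixes N* = (predator death rate)/(NP coefficient) — independent of the other coefficients.
With the change, N* = 0.0965/0.00663 = 14.6; it falls from 29.1.

N* ≈ 14.6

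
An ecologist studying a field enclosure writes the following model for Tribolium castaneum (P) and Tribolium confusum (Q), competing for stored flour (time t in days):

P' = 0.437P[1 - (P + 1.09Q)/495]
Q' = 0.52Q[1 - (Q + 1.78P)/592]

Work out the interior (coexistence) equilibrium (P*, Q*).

P* ≈ 160, Q* ≈ 307

Setting both brackets to zero gives the nullclines P + 1.09Q = 495 and 1.78P + Q = 592.
Substituting Q = 592 - 1.78P into the first: P(1 - 1.09·1.78) = 495 - 1.09·592.
So P* = -150/-0.94 = 160, and then Q* = 592 - 1.78·160 = 307.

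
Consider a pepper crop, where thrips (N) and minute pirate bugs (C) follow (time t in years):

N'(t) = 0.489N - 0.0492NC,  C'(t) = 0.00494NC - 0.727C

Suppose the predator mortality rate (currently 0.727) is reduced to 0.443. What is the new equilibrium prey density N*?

N* ≈ 89.7

At the interior fixed point, setting dC/dt = 0 with C > 0 fixes N* = (predator death rate)/(NC coefficient) — independent of the other coefficients.
With the change, N* = 0.443/0.00494 = 89.7; it falls from 147.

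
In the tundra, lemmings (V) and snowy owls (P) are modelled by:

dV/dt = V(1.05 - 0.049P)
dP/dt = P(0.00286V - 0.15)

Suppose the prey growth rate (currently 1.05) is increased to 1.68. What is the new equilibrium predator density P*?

P* ≈ 34.3

At the interior fixed point, setting dV/dt = 0 with V > 0 fixes P* = (prey growth rate)/(VP coefficient) — independent of the other coefficients.
With the change, P* = 1.68/0.049 = 34.3; it rises from 21.4.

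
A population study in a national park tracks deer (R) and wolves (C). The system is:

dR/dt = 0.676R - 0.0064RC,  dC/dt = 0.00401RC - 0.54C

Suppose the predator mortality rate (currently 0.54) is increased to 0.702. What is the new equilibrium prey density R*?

R* ≈ 175

At the interior fixed point, setting dC/dt = 0 with C > 0 fixes R* = (predator death rate)/(RC coefficient) — independent of the other coefficients.
With the change, R* = 0.702/0.00401 = 175; it rises from 135.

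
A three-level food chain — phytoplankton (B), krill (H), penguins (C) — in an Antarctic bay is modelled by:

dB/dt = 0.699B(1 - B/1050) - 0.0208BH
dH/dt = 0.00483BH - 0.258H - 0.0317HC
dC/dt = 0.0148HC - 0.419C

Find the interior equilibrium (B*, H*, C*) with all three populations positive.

B* ≈ 165, H* ≈ 28.3, C* ≈ 17.1

From dC/dt = 0: 0.0148H* = 0.419, so H* = 28.3.
From dB/dt = 0: 0.699(1 - B*/1050) = 0.0208·28.3, giving B* = 1050·(1 - 0.842) = 165.
From dH/dt = 0: 0.00483·165 - 0.258 = 0.0317C*, so C* = 0.541/0.0317 = 17.1.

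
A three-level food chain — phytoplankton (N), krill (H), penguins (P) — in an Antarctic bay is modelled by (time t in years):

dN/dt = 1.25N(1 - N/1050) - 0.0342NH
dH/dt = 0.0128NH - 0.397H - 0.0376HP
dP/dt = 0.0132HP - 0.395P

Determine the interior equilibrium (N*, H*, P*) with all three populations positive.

N* ≈ 190, H* ≈ 29.9, P* ≈ 54.2

From dP/dt = 0: 0.0132H* = 0.395, so H* = 29.9.
From dN/dt = 0: 1.25(1 - N*/1050) = 0.0342·29.9, giving N* = 1050·(1 - 0.819) = 190.
From dH/dt = 0: 0.0128·190 - 0.397 = 0.0376P*, so P* = 2.04/0.0376 = 54.2.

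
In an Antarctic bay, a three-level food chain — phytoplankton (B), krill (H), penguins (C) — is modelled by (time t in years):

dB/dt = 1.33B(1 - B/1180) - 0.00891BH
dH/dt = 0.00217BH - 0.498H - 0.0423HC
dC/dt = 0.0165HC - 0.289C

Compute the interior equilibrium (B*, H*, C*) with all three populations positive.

B* ≈ 1040, H* ≈ 17.5, C* ≈ 41.7

From dC/dt = 0: 0.0165H* = 0.289, so H* = 17.5.
From dB/dt = 0: 1.33(1 - B*/1180) = 0.00891·17.5, giving B* = 1180·(1 - 0.117) = 1040.
From dH/dt = 0: 0.00217·1040 - 0.498 = 0.0423C*, so C* = 1.76/0.0423 = 41.7.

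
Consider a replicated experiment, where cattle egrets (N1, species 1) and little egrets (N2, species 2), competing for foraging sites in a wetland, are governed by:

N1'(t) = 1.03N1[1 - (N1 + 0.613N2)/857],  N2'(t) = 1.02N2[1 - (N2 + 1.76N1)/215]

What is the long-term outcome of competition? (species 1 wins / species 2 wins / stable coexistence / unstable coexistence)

species 1 excludes species 2

Compare the nullcline intercepts: K1/α12 = 857/0.613 = 1400 > K2 = 215; K2/α21 = 215/1.76 = 122 < K1 = 857.
Since the inequalities point opposite ways, species 1 can invade but species 2 cannot.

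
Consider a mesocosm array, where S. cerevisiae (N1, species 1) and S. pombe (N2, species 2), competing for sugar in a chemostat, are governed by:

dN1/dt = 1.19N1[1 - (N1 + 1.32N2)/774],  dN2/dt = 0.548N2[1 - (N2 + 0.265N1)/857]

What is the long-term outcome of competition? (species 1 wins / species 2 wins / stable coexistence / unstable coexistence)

Compare the nullcline intercepts: K1/α12 = 774/1.32 = 586 < K2 = 857; K2/α21 = 857/0.265 = 3230 > K1 = 774.
Since the inequalities point opposite ways, species 2 can invade but species 1 cannot.

species 2 excludes species 1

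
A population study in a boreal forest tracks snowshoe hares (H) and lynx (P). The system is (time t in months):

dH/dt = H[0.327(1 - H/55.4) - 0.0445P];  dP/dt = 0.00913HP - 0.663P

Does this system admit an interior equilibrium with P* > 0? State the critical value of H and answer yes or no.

The predator equation gives dP/dt > 0 only when H > 0.663/0.00913 = 72.6.
Without the predator, H → K = 55.4. Since 55.4 < 72.6, the predator cannot invade.

Threshold H = 72.6; K < 72.6, so no, the predator goes extinct.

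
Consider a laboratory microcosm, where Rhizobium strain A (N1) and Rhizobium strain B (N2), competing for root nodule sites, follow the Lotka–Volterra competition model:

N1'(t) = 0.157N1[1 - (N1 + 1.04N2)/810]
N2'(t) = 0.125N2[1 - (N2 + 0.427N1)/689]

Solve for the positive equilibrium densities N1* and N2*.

N1* ≈ 168, N2* ≈ 617

Setting both brackets to zero gives the nullclines N1 + 1.04N2 = 810 and 0.427N1 + N2 = 689.
Substituting N2 = 689 - 0.427N1 into the first: N1(1 - 1.04·0.427) = 810 - 1.04·689.
So N1* = 93.4/0.556 = 168, and then N2* = 689 - 0.427·168 = 617.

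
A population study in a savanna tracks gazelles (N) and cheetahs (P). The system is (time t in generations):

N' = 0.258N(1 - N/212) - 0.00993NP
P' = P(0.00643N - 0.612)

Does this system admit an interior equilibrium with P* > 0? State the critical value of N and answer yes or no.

The predator equation gives dP/dt > 0 only when N > 0.612/0.00643 = 95.2.
Without the predator, N → K = 212. Since 212 > 95.2, the predator can invade and persist.

Threshold N = 95.2; K > 95.2, so yes, the predator persists.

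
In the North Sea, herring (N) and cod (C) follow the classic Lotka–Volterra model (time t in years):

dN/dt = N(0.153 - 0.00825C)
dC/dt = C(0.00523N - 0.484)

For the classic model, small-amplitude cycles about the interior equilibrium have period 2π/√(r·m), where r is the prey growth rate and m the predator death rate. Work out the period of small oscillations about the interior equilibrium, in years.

Here r = 0.153 and m = 0.484, so r·m = 0.0741.
ω = √0.0741 = 0.272 per year, hence T = 2π/ω ≈ 23.1 years.

T ≈ 23.1 years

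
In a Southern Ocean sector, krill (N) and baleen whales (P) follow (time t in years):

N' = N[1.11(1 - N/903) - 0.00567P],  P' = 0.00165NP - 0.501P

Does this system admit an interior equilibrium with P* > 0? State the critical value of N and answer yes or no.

The predator equation gives dP/dt > 0 only when N > 0.501/0.00165 = 304.
Without the predator, N → K = 903. Since 903 > 304, the predator can invade and persist.

Threshold N = 304; K > 304, so yes, the predator persists.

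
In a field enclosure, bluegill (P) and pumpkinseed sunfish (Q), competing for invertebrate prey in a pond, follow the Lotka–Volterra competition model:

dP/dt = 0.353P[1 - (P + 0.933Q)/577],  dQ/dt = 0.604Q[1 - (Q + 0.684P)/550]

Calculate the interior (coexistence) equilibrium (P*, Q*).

P* ≈ 176, Q* ≈ 429

Setting both brackets to zero gives the nullclines P + 0.933Q = 577 and 0.684P + Q = 550.
Substituting Q = 550 - 0.684P into the first: P(1 - 0.933·0.684) = 577 - 0.933·550.
So P* = 63.9/0.362 = 176, and then Q* = 550 - 0.684·176 = 429.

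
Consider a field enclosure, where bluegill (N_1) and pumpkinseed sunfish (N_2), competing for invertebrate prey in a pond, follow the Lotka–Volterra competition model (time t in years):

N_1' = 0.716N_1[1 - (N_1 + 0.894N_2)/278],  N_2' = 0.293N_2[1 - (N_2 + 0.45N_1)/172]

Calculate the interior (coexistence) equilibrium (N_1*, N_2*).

Setting both brackets to zero gives the nullclines N_1 + 0.894N_2 = 278 and 0.45N_1 + N_2 = 172.
Substituting N_2 = 172 - 0.45N_1 into the first: N_1(1 - 0.894·0.45) = 278 - 0.894·172.
So N_1* = 124/0.598 = 208, and then N_2* = 172 - 0.45·208 = 78.5.

N_1* ≈ 208, N_2* ≈ 78.5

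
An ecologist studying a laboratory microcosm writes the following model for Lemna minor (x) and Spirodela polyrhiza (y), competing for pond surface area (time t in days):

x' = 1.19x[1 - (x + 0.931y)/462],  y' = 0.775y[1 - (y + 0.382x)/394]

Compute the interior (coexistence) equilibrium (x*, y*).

Setting both brackets to zero gives the nullclines x + 0.931y = 462 and 0.382x + y = 394.
Substituting y = 394 - 0.382x into the first: x(1 - 0.931·0.382) = 462 - 0.931·394.
So x* = 95.2/0.644 = 148, and then y* = 394 - 0.382·148 = 338.

x* ≈ 148, y* ≈ 338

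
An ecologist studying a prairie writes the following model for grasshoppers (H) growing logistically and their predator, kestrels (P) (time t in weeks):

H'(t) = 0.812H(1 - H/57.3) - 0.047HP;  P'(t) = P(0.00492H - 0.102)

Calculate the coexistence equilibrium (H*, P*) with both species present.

H* ≈ 20.7, P* ≈ 11

From dP/dt = 0 with P > 0: 0.00492H* = 0.102, so H* = 20.7.
Substitute into dH/dt = 0: 0.812(1 - 20.7/57.3) = 0.047P*.
The bracket is 0.638, giving P* = 0.518/0.047 = 11.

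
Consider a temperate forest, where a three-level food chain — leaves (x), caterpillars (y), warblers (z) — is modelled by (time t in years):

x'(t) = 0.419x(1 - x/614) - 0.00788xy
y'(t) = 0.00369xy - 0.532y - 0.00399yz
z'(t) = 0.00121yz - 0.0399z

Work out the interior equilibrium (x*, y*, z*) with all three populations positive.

From dz/dt = 0: 0.00121y* = 0.0399, so y* = 33.
From dx/dt = 0: 0.419(1 - x*/614) = 0.00788·33, giving x* = 614·(1 - 0.62) = 233.
From dy/dt = 0: 0.00369·233 - 0.532 = 0.00399z*, so z* = 0.329/0.00399 = 82.4.

x* ≈ 233, y* ≈ 33, z* ≈ 82.4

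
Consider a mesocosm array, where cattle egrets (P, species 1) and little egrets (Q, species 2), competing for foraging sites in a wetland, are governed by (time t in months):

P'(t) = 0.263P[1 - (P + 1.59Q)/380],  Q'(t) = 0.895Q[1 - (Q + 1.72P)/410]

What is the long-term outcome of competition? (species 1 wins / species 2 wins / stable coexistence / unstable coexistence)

Compare the nullcline intercepts: K1/α12 = 380/1.59 = 239 < K2 = 410; K2/α21 = 410/1.72 = 238 < K1 = 380.
Since both are reversed, neither can invade when rare; the interior point is a saddle.

unstable coexistence (outcome depends on initial conditions)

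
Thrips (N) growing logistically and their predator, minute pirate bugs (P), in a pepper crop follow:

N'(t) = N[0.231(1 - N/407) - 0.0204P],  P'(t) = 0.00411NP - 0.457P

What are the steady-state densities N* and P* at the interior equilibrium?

N* ≈ 111, P* ≈ 8.23

From dP/dt = 0 with P > 0: 0.00411N* = 0.457, so N* = 111.
Substitute into dN/dt = 0: 0.231(1 - 111/407) = 0.0204P*.
The bracket is 0.727, giving P* = 0.168/0.0204 = 8.23.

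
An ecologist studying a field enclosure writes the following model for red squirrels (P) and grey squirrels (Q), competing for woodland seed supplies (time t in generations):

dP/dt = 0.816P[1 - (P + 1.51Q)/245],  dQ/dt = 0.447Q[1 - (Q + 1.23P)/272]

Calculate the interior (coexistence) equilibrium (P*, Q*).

P* ≈ 193, Q* ≈ 34.2

Setting both brackets to zero gives the nullclines P + 1.51Q = 245 and 1.23P + Q = 272.
Substituting Q = 272 - 1.23P into the first: P(1 - 1.51·1.23) = 245 - 1.51·272.
So P* = -166/-0.857 = 193, and then Q* = 272 - 1.23·193 = 34.2.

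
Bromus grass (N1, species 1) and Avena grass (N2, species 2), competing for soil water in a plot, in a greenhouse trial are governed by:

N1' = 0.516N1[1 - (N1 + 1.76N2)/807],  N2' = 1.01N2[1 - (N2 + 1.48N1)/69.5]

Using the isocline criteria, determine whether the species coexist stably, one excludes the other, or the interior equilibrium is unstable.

species 1 excludes species 2

Compare the nullcline intercepts: K1/α12 = 807/1.76 = 459 > K2 = 69.5; K2/α21 = 69.5/1.48 = 47 < K1 = 807.
Since the inequalities point opposite ways, species 1 can invade but species 2 cannot.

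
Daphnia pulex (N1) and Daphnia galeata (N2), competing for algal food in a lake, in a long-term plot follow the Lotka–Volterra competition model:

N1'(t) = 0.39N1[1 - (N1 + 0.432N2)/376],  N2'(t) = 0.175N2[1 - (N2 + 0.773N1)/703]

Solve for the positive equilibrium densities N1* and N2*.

N1* ≈ 109, N2* ≈ 619

Setting both brackets to zero gives the nullclines N1 + 0.432N2 = 376 and 0.773N1 + N2 = 703.
Substituting N2 = 703 - 0.773N1 into the first: N1(1 - 0.432·0.773) = 376 - 0.432·703.
So N1* = 72.3/0.666 = 109, and then N2* = 703 - 0.773·109 = 619.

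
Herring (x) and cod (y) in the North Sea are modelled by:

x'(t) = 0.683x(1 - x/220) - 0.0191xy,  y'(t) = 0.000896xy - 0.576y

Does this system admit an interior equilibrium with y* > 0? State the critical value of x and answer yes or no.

The predator equation gives dy/dt > 0 only when x > 0.576/0.000896 = 643.
Without the predator, x → K = 220. Since 220 < 643, the predator cannot invade.

Threshold x = 643; K < 643, so no, the predator goes extinct.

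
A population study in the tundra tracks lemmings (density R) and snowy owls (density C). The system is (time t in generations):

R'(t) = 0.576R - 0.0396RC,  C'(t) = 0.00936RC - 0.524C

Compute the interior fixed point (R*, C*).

Set dC/dt = 0 with C > 0: 0.00936R - 0.524 = 0, so R* = 0.524/0.00936 = 56.
Set dR/dt = 0 with R > 0: 0.576 - 0.0396C = 0, so C* = 0.576/0.0396 = 14.5.

R* ≈ 56, C* ≈ 14.5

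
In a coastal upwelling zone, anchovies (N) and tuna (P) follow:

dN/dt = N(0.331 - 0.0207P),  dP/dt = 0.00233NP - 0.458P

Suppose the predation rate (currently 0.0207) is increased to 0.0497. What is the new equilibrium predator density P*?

P* ≈ 6.66

At the interior fixed point, setting dN/dt = 0 with N > 0 fixes P* = (prey growth rate)/(NP coefficient) — independent of the other coefficients.
With the change, P* = 0.331/0.0497 = 6.66; it falls from 16.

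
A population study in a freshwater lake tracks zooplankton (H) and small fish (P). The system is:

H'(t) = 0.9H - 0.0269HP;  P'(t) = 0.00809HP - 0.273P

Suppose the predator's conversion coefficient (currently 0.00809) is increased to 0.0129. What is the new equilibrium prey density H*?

At the interior fixed point, setting dP/dt = 0 with P > 0 fixes H* = (predator death rate)/(HP coefficient) — independent of the other coefficients.
With the change, H* = 0.273/0.0129 = 21.2; it falls from 33.7.

H* ≈ 21.2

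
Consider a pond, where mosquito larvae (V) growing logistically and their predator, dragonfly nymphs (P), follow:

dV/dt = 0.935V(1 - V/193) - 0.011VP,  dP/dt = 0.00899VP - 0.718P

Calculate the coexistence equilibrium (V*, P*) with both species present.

From dP/dt = 0 with P > 0: 0.00899V* = 0.718, so V* = 79.9.
Substitute into dV/dt = 0: 0.935(1 - 79.9/193) = 0.011P*.
The bracket is 0.586, giving P* = 0.548/0.011 = 49.8.

V* ≈ 79.9, P* ≈ 49.8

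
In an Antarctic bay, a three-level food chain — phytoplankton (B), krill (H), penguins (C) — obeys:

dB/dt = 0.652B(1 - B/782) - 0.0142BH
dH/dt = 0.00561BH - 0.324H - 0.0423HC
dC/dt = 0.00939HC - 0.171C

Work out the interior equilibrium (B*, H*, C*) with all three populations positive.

B* ≈ 472, H* ≈ 18.2, C* ≈ 54.9

From dC/dt = 0: 0.00939H* = 0.171, so H* = 18.2.
From dB/dt = 0: 0.652(1 - B*/782) = 0.0142·18.2, giving B* = 782·(1 - 0.397) = 472.
From dH/dt = 0: 0.00561·472 - 0.324 = 0.0423C*, so C* = 2.32/0.0423 = 54.9.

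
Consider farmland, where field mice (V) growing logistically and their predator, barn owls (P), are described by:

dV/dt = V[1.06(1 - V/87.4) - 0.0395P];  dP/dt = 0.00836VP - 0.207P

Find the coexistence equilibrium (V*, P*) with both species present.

V* ≈ 24.8, P* ≈ 19.2

From dP/dt = 0 with P > 0: 0.00836V* = 0.207, so V* = 24.8.
Substitute into dV/dt = 0: 1.06(1 - 24.8/87.4) = 0.0395P*.
The bracket is 0.717, giving P* = 0.76/0.0395 = 19.2.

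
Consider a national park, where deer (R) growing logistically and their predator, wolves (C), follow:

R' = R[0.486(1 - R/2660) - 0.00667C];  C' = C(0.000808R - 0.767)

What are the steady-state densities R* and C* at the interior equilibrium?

R* ≈ 949, C* ≈ 46.9

From dC/dt = 0 with C > 0: 0.000808R* = 0.767, so R* = 949.
Substitute into dR/dt = 0: 0.486(1 - 949/2660) = 0.00667C*.
The bracket is 0.643, giving C* = 0.313/0.00667 = 46.9.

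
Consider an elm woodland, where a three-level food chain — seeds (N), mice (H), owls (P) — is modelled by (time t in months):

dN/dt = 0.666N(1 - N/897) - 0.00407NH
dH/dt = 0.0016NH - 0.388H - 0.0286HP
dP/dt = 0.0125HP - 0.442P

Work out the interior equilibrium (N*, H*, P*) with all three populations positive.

N* ≈ 703, H* ≈ 35.4, P* ≈ 25.8

From dP/dt = 0: 0.0125H* = 0.442, so H* = 35.4.
From dN/dt = 0: 0.666(1 - N*/897) = 0.00407·35.4, giving N* = 897·(1 - 0.216) = 703.
From dH/dt = 0: 0.0016·703 - 0.388 = 0.0286P*, so P* = 0.737/0.0286 = 25.8.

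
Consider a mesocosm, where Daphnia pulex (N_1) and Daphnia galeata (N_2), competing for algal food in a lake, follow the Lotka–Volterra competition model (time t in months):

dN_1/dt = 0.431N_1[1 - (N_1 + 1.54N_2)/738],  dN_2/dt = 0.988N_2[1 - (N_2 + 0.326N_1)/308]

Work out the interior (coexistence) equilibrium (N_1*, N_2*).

Setting both brackets to zero gives the nullclines N_1 + 1.54N_2 = 738 and 0.326N_1 + N_2 = 308.
Substituting N_2 = 308 - 0.326N_1 into the first: N_1(1 - 1.54·0.326) = 738 - 1.54·308.
So N_1* = 264/0.498 = 530, and then N_2* = 308 - 0.326·530 = 135.

N_1* ≈ 530, N_2* ≈ 135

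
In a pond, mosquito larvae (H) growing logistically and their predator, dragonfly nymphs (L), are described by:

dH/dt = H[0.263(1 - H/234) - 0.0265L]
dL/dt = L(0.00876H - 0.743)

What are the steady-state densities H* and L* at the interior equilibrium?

H* ≈ 84.8, L* ≈ 6.33

From dL/dt = 0 with L > 0: 0.00876H* = 0.743, so H* = 84.8.
Substitute into dH/dt = 0: 0.263(1 - 84.8/234) = 0.0265L*.
The bracket is 0.638, giving L* = 0.168/0.0265 = 6.33.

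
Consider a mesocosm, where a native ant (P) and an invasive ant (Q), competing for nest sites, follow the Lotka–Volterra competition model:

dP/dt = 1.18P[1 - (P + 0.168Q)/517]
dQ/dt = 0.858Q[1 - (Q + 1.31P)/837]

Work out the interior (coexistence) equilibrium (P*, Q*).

P* ≈ 483, Q* ≈ 205

Setting both brackets to zero gives the nullclines P + 0.168Q = 517 and 1.31P + Q = 837.
Substituting Q = 837 - 1.31P into the first: P(1 - 0.168·1.31) = 517 - 0.168·837.
So P* = 376/0.78 = 483, and then Q* = 837 - 1.31·483 = 205.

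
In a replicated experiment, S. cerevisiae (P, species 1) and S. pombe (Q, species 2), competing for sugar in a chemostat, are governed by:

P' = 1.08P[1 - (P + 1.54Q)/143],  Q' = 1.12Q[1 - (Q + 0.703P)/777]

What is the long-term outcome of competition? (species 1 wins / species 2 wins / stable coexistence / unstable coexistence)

species 2 excludes species 1

Compare the nullcline intercepts: K1/α12 = 143/1.54 = 92.9 < K2 = 777; K2/α21 = 777/0.703 = 1110 > K1 = 143.
Since the inequalities point opposite ways, species 2 can invade but species 1 cannot.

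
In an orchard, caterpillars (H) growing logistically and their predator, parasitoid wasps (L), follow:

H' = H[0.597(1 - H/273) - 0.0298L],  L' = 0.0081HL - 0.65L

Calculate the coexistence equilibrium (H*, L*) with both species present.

H* ≈ 80.2, L* ≈ 14.1

From dL/dt = 0 with L > 0: 0.0081H* = 0.65, so H* = 80.2.
Substitute into dH/dt = 0: 0.597(1 - 80.2/273) = 0.0298L*.
The bracket is 0.706, giving L* = 0.422/0.0298 = 14.1.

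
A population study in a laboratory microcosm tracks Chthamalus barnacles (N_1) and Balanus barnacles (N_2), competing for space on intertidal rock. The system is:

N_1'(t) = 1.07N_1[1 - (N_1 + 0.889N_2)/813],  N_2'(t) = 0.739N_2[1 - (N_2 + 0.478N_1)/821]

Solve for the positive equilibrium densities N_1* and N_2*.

Setting both brackets to zero gives the nullclines N_1 + 0.889N_2 = 813 and 0.478N_1 + N_2 = 821.
Substituting N_2 = 821 - 0.478N_1 into the first: N_1(1 - 0.889·0.478) = 813 - 0.889·821.
So N_1* = 83.1/0.575 = 145, and then N_2* = 821 - 0.478·145 = 752.

N_1* ≈ 145, N_2* ≈ 752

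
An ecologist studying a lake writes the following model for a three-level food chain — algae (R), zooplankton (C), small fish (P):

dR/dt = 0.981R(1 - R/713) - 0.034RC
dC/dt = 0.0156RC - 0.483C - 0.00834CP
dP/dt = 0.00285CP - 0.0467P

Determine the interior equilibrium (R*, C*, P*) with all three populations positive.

From dP/dt = 0: 0.00285C* = 0.0467, so C* = 16.4.
From dR/dt = 0: 0.981(1 - R*/713) = 0.034·16.4, giving R* = 713·(1 - 0.568) = 308.
From dC/dt = 0: 0.0156·308 - 0.483 = 0.00834P*, so P* = 4.32/0.00834 = 518.

R* ≈ 308, C* ≈ 16.4, P* ≈ 518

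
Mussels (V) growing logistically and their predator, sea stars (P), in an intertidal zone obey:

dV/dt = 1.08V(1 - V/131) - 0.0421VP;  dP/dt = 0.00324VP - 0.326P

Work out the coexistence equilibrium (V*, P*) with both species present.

From dP/dt = 0 with P > 0: 0.00324V* = 0.326, so V* = 101.
Substitute into dV/dt = 0: 1.08(1 - 101/131) = 0.0421P*.
The bracket is 0.232, giving P* = 0.25/0.0421 = 5.95.

V* ≈ 101, P* ≈ 5.95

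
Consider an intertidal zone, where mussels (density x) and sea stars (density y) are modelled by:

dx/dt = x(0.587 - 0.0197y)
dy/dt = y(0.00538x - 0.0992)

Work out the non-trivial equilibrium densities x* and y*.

x* ≈ 18.4, y* ≈ 29.8

Set dy/dt = 0 with y > 0: 0.00538x - 0.0992 = 0, so x* = 0.0992/0.00538 = 18.4.
Set dx/dt = 0 with x > 0: 0.587 - 0.0197y = 0, so y* = 0.587/0.0197 = 29.8.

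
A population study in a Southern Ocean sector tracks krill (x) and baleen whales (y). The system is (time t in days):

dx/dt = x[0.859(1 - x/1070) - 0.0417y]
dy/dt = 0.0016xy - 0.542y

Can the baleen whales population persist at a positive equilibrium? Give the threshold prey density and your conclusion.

The predator equation gives dy/dt > 0 only when x > 0.542/0.0016 = 339.
Without the predator, x → K = 1070. Since 1070 > 339, the predator can invade and persist.

Threshold x = 339; K > 339, so yes, the predator persists.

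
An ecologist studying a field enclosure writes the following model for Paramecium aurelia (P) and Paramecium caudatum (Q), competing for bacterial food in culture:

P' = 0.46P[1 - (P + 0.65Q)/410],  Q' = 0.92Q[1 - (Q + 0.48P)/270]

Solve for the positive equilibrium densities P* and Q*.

P* ≈ 341, Q* ≈ 106

Setting both brackets to zero gives the nullclines P + 0.65Q = 410 and 0.48P + Q = 270.
Substituting Q = 270 - 0.48P into the first: P(1 - 0.65·0.48) = 410 - 0.65·270.
So P* = 234/0.688 = 341, and then Q* = 270 - 0.48·341 = 106.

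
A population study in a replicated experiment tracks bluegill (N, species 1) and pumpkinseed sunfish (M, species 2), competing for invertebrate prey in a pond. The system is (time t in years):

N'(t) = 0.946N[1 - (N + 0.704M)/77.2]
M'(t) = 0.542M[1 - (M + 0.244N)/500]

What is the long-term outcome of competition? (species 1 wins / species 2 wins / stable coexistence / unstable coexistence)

Compare the nullcline intercepts: K1/α12 = 77.2/0.704 = 110 < K2 = 500; K2/α21 = 500/0.244 = 2050 > K1 = 77.2.
Since the inequalities point opposite ways, species 2 can invade but species 1 cannot.

species 2 excludes species 1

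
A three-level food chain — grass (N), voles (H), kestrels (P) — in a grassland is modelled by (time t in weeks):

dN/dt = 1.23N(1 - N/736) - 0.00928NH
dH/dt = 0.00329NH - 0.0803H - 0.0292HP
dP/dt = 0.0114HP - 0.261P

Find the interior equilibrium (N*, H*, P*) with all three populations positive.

From dP/dt = 0: 0.0114H* = 0.261, so H* = 22.9.
From dN/dt = 0: 1.23(1 - N*/736) = 0.00928·22.9, giving N* = 736·(1 - 0.173) = 609.
From dH/dt = 0: 0.00329·609 - 0.0803 = 0.0292P*, so P* = 1.92/0.0292 = 65.9.

N* ≈ 609, H* ≈ 22.9, P* ≈ 65.9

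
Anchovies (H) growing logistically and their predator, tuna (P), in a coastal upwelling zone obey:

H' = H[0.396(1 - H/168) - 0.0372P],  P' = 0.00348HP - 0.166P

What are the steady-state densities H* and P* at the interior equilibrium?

H* ≈ 47.7, P* ≈ 7.62

From dP/dt = 0 with P > 0: 0.00348H* = 0.166, so H* = 47.7.
Substitute into dH/dt = 0: 0.396(1 - 47.7/168) = 0.0372P*.
The bracket is 0.716, giving P* = 0.284/0.0372 = 7.62.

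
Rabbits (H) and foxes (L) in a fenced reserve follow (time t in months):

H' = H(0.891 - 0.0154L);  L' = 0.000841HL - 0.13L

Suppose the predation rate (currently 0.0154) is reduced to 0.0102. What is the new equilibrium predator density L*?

L* ≈ 87.4

At the interior fixed point, setting dH/dt = 0 with H > 0 fixes L* = (prey growth rate)/(HL coefficient) — independent of the other coefficients.
With the change, L* = 0.891/0.0102 = 87.4; it rises from 57.9.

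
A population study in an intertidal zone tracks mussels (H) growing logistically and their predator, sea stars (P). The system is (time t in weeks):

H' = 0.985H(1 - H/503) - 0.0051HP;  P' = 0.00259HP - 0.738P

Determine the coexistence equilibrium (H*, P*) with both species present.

From dP/dt = 0 with P > 0: 0.00259H* = 0.738, so H* = 285.
Substitute into dH/dt = 0: 0.985(1 - 285/503) = 0.0051P*.
The bracket is 0.434, giving P* = 0.427/0.0051 = 83.7.

H* ≈ 285, P* ≈ 83.7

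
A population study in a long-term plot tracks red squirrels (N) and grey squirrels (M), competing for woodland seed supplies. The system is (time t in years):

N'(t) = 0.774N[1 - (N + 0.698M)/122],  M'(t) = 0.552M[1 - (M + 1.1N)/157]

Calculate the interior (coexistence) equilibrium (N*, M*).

N* ≈ 53.5, M* ≈ 98.2

Setting both brackets to zero gives the nullclines N + 0.698M = 122 and 1.1N + M = 157.
Substituting M = 157 - 1.1N into the first: N(1 - 0.698·1.1) = 122 - 0.698·157.
So N* = 12.4/0.232 = 53.5, and then M* = 157 - 1.1·53.5 = 98.2.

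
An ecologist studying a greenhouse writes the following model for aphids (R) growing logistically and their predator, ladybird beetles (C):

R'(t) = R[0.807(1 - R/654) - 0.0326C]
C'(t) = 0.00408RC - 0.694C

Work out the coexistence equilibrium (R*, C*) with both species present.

From dC/dt = 0 with C > 0: 0.00408R* = 0.694, so R* = 170.
Substitute into dR/dt = 0: 0.807(1 - 170/654) = 0.0326C*.
The bracket is 0.74, giving C* = 0.597/0.0326 = 18.3.

R* ≈ 170, C* ≈ 18.3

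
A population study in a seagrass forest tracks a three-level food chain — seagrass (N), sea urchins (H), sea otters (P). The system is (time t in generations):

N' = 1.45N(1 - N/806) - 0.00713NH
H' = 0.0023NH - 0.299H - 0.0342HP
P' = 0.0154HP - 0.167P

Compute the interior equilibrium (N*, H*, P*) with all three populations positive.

From dP/dt = 0: 0.0154H* = 0.167, so H* = 10.8.
From dN/dt = 0: 1.45(1 - N*/806) = 0.00713·10.8, giving N* = 806·(1 - 0.0533) = 763.
From dH/dt = 0: 0.0023·763 - 0.299 = 0.0342P*, so P* = 1.46/0.0342 = 42.6.

N* ≈ 763, H* ≈ 10.8, P* ≈ 42.6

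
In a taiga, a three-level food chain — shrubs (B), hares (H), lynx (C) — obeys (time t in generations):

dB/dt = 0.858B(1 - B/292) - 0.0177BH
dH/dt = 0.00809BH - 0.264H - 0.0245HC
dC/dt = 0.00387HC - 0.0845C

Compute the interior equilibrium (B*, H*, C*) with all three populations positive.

From dC/dt = 0: 0.00387H* = 0.0845, so H* = 21.8.
From dB/dt = 0: 0.858(1 - B*/292) = 0.0177·21.8, giving B* = 292·(1 - 0.45) = 160.
From dH/dt = 0: 0.00809·160 - 0.264 = 0.0245C*, so C* = 1.03/0.0245 = 42.2.

B* ≈ 160, H* ≈ 21.8, C* ≈ 42.2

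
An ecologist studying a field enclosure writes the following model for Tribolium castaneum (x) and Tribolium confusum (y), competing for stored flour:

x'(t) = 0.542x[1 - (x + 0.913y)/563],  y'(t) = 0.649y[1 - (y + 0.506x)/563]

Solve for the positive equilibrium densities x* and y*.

Setting both brackets to zero gives the nullclines x + 0.913y = 563 and 0.506x + y = 563.
Substituting y = 563 - 0.506x into the first: x(1 - 0.913·0.506) = 563 - 0.913·563.
So x* = 49/0.538 = 91, and then y* = 563 - 0.506·91 = 517.

x* ≈ 91, y* ≈ 517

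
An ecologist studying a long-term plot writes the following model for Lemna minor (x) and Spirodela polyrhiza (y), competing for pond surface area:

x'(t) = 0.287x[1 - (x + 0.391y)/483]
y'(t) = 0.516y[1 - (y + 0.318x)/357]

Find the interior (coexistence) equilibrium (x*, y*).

Setting both brackets to zero gives the nullclines x + 0.391y = 483 and 0.318x + y = 357.
Substituting y = 357 - 0.318x into the first: x(1 - 0.391·0.318) = 483 - 0.391·357.
So x* = 343/0.876 = 392, and then y* = 357 - 0.318·392 = 232.

x* ≈ 392, y* ≈ 232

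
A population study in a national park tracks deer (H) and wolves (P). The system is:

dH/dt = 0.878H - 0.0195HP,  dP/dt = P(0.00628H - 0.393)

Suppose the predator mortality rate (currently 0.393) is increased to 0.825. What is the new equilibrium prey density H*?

At the interior fixed point, setting dP/dt = 0 with P > 0 fixes H* = (predator death rate)/(HP coefficient) — independent of the other coefficients.
With the change, H* = 0.825/0.00628 = 131; it rises from 62.6.

H* ≈ 131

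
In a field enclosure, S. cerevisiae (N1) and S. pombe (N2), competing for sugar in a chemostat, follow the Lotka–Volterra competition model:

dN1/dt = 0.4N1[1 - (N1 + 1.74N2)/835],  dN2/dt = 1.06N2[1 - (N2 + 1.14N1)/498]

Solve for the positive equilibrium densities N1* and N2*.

Setting both brackets to zero gives the nullclines N1 + 1.74N2 = 835 and 1.14N1 + N2 = 498.
Substituting N2 = 498 - 1.14N1 into the first: N1(1 - 1.74·1.14) = 835 - 1.74·498.
So N1* = -31.5/-0.984 = 32, and then N2* = 498 - 1.14·32 = 461.

N1* ≈ 32, N2* ≈ 461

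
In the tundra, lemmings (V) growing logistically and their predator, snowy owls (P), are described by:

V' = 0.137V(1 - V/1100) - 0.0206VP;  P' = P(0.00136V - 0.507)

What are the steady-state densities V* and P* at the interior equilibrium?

V* ≈ 373, P* ≈ 4.4

From dP/dt = 0 with P > 0: 0.00136V* = 0.507, so V* = 373.
Substitute into dV/dt = 0: 0.137(1 - 373/1100) = 0.0206P*.
The bracket is 0.661, giving P* = 0.0906/0.0206 = 4.4.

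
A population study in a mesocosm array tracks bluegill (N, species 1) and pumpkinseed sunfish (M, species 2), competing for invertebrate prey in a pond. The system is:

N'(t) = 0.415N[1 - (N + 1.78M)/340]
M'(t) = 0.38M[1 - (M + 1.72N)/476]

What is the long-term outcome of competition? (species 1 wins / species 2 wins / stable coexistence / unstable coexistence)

Compare the nullcline intercepts: K1/α12 = 340/1.78 = 191 < K2 = 476; K2/α21 = 476/1.72 = 277 < K1 = 340.
Since both are reversed, neither can invade when rare; the interior point is a saddle.

unstable coexistence (outcome depends on initial conditions)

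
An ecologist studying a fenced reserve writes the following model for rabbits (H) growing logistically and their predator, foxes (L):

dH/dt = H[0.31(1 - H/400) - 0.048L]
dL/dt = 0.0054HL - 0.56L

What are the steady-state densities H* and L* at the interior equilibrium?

From dL/dt = 0 with L > 0: 0.0054H* = 0.56, so H* = 104.
Substitute into dH/dt = 0: 0.31(1 - 104/400) = 0.048L*.
The bracket is 0.741, giving L* = 0.23/0.048 = 4.78.

H* ≈ 104, L* ≈ 4.78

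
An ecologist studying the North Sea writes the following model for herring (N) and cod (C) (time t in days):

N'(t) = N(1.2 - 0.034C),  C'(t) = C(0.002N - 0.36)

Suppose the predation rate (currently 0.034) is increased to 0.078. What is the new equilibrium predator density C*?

C* ≈ 15.4

At the interior fixed point, setting dN/dt = 0 with N > 0 fixes C* = (prey growth rate)/(NC coefficient) — independent of the other coefficients.
With the change, C* = 1.2/0.078 = 15.4; it falls from 35.3.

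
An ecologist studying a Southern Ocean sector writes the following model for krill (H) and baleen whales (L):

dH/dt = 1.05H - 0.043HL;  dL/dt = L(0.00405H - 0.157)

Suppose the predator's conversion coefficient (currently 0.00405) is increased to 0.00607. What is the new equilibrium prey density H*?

At the interior fixed point, setting dL/dt = 0 with L > 0 fixes H* = (predator death rate)/(HL coefficient) — independent of the other coefficients.
With the change, H* = 0.157/0.00607 = 25.9; it falls from 38.8.

H* ≈ 25.9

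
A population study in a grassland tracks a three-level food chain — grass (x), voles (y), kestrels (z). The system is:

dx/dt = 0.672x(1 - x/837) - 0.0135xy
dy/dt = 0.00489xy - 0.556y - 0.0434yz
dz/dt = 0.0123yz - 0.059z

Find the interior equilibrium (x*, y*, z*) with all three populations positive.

From dz/dt = 0: 0.0123y* = 0.059, so y* = 4.8.
From dx/dt = 0: 0.672(1 - x*/837) = 0.0135·4.8, giving x* = 837·(1 - 0.0964) = 756.
From dy/dt = 0: 0.00489·756 - 0.556 = 0.0434z*, so z* = 3.14/0.0434 = 72.4.

x* ≈ 756, y* ≈ 4.8, z* ≈ 72.4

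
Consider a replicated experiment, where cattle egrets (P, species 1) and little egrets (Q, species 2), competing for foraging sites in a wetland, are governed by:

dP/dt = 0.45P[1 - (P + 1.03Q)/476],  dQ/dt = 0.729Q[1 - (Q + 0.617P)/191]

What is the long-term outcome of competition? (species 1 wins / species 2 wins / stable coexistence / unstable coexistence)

Compare the nullcline intercepts: K1/α12 = 476/1.03 = 462 > K2 = 191; K2/α21 = 191/0.617 = 310 < K1 = 476.
Since the inequalities point opposite ways, species 1 can invade but species 2 cannot.

species 1 excludes species 2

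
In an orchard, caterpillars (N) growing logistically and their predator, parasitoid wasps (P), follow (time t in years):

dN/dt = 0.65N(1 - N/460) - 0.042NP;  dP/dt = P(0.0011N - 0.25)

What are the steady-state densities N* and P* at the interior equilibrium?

N* ≈ 227, P* ≈ 7.83

From dP/dt = 0 with P > 0: 0.0011N* = 0.25, so N* = 227.
Substitute into dN/dt = 0: 0.65(1 - 227/460) = 0.042P*.
The bracket is 0.506, giving P* = 0.329/0.042 = 7.83.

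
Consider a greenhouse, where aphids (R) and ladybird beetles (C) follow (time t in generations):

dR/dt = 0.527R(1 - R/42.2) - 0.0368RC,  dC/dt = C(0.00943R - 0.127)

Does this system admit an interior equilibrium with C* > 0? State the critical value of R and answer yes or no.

Threshold R = 13.5; K > 13.5, so yes, the predator persists.

The predator equation gives dC/dt > 0 only when R > 0.127/0.00943 = 13.5.
Without the predator, R → K = 42.2. Since 42.2 > 13.5, the predator can invade and persist.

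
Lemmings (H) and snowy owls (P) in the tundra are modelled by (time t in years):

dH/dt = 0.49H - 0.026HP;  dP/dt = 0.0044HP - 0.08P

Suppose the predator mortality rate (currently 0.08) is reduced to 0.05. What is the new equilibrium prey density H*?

At the interior fixed point, setting dP/dt = 0 with P > 0 fixes H* = (predator death rate)/(HP coefficient) — independent of the other coefficients.
With the change, H* = 0.05/0.0044 = 11.4; it falls from 18.2.

H* ≈ 11.4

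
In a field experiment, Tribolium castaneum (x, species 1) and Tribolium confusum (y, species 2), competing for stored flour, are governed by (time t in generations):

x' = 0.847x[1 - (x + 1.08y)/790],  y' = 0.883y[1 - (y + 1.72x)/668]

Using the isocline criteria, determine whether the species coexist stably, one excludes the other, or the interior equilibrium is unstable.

Compare the nullcline intercepts: K1/α12 = 790/1.08 = 731 > K2 = 668; K2/α21 = 668/1.72 = 388 < K1 = 790.
Since the inequalities point opposite ways, species 1 can invade but species 2 cannot.

species 1 excludes species 2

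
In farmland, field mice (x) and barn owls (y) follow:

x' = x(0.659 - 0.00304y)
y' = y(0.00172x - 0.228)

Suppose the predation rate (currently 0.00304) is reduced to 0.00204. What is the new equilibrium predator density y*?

y* ≈ 323

At the interior fixed point, setting dx/dt = 0 with x > 0 fixes y* = (prey growth rate)/(xy coefficient) — independent of the other coefficients.
With the change, y* = 0.659/0.00204 = 323; it rises from 217.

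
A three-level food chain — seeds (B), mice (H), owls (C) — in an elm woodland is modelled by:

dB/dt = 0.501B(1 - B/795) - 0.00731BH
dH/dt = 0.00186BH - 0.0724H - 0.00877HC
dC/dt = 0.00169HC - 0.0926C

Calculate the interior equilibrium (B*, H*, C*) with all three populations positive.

B* ≈ 159, H* ≈ 54.8, C* ≈ 25.6

From dC/dt = 0: 0.00169H* = 0.0926, so H* = 54.8.
From dB/dt = 0: 0.501(1 - B*/795) = 0.00731·54.8, giving B* = 795·(1 - 0.799) = 159.
From dH/dt = 0: 0.00186·159 - 0.0724 = 0.00877C*, so C* = 0.224/0.00877 = 25.6.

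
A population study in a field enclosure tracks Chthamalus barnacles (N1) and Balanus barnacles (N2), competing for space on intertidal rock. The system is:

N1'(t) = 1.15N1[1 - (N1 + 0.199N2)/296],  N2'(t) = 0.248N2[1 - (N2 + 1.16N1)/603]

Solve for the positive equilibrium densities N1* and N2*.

N1* ≈ 229, N2* ≈ 338

Setting both brackets to zero gives the nullclines N1 + 0.199N2 = 296 and 1.16N1 + N2 = 603.
Substituting N2 = 603 - 1.16N1 into the first: N1(1 - 0.199·1.16) = 296 - 0.199·603.
So N1* = 176/0.769 = 229, and then N2* = 603 - 1.16·229 = 338.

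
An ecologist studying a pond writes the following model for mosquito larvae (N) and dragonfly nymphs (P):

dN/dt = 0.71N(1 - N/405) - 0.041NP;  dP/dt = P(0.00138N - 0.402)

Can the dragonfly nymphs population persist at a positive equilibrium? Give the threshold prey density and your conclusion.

Threshold N = 291; K > 291, so yes, the predator persists.

The predator equation gives dP/dt > 0 only when N > 0.402/0.00138 = 291.
Without the predator, N → K = 405. Since 405 > 291, the predator can invade and persist.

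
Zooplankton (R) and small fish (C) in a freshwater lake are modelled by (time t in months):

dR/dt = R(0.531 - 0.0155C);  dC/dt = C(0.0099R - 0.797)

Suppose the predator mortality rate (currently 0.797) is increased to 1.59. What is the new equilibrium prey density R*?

At the interior fixed point, setting dC/dt = 0 with C > 0 fixes R* = (predator death rate)/(RC coefficient) — independent of the other coefficients.
With the change, R* = 1.59/0.0099 = 161; it rises from 80.5.

R* ≈ 161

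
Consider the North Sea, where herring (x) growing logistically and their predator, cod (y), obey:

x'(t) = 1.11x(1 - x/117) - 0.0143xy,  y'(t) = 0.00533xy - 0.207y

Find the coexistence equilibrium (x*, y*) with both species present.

From dy/dt = 0 with y > 0: 0.00533x* = 0.207, so x* = 38.8.
Substitute into dx/dt = 0: 1.11(1 - 38.8/117) = 0.0143y*.
The bracket is 0.668, giving y* = 0.742/0.0143 = 51.9.

x* ≈ 38.8, y* ≈ 51.9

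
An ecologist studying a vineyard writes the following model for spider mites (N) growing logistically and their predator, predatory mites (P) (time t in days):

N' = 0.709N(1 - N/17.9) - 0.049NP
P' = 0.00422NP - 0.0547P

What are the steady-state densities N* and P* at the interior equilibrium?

N* ≈ 13, P* ≈ 3.99

From dP/dt = 0 with P > 0: 0.00422N* = 0.0547, so N* = 13.
Substitute into dN/dt = 0: 0.709(1 - 13/17.9) = 0.049P*.
The bracket is 0.276, giving P* = 0.196/0.049 = 3.99.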